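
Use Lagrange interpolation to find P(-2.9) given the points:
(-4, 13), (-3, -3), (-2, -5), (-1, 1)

Lagrange interpolation formula:
P(x) = Σ yᵢ × Lᵢ(x)
where Lᵢ(x) = Π_{j≠i} (x - xⱼ)/(xᵢ - xⱼ)

L_0(-2.9) = (-2.9 - (-3))/(-4 - (-3)) × (-2.9 - (-2))/(-4 - (-2)) × (-2.9 - (-1))/(-4 - (-1)) = -0.028500
L_1(-2.9) = (-2.9 - (-4))/(-3 - (-4)) × (-2.9 - (-2))/(-3 - (-2)) × (-2.9 - (-1))/(-3 - (-1)) = 0.940500
L_2(-2.9) = (-2.9 - (-4))/(-2 - (-4)) × (-2.9 - (-3))/(-2 - (-3)) × (-2.9 - (-1))/(-2 - (-1)) = 0.104500
L_3(-2.9) = (-2.9 - (-4))/(-1 - (-4)) × (-2.9 - (-3))/(-1 - (-3)) × (-2.9 - (-2))/(-1 - (-2)) = -0.016500

P(-2.9) = 13×L_0(-2.9) + (-3)×L_1(-2.9) + (-5)×L_2(-2.9) + 1×L_3(-2.9)
P(-2.9) = -3.731000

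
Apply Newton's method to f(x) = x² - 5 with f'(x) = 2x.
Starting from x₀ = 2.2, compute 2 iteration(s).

f(x) = x² - 5
f'(x) = 2x
x₀ = 2.2

Newton-Raphson formula: x_{n+1} = x_n - f(x_n)/f'(x_n)

Iteration 1:
  f(2.200000) = -0.160000
  f'(2.200000) = 4.400000
  x_1 = 2.200000 - (-0.160000)/4.400000 = 2.236364
Iteration 2:
  f(2.236364) = 0.001322
  f'(2.236364) = 4.472727
  x_2 = 2.236364 - 0.001322/4.472727 = 2.236068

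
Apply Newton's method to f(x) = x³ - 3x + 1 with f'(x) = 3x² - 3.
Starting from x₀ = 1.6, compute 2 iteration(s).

f(x) = x³ - 3x + 1
f'(x) = 3x² - 3
x₀ = 1.6

Newton-Raphson formula: x_{n+1} = x_n - f(x_n)/f'(x_n)

Iteration 1:
  f(1.600000) = 0.296000
  f'(1.600000) = 4.680000
  x_1 = 1.600000 - 0.296000/4.680000 = 1.536752
Iteration 2:
  f(1.536752) = 0.018948
  f'(1.536752) = 4.084821
  x_2 = 1.536752 - 0.018948/4.084821 = 1.532113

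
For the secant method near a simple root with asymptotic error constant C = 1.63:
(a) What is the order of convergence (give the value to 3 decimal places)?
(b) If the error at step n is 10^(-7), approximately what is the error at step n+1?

(a) Secant method has superlinear convergence with order φ = (1+√5)/2 ≈ 1.618.
    This means |e_{n+1}| ≈ C|e_n|^1.618.

(b) With |e_n| = 10^(-7) and C = 1.63:
    |e_{n+1}| ≈ 1.63 × (10^(-7))^1.618 = 1.63 × 10^(-11.33)

(a) ≈ 1.618 (golden ratio); (b) |e_{n+1}| ≈ 7.690e-12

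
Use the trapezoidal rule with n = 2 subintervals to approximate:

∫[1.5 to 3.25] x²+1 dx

f(x) = x²+1
a = 1.5, b = 3.25, n = 2
h = (b - a)/n = 0.875000

Trapezoidal rule: (h/2)[f(x₀) + 2f(x₁) + 2f(x₂) + ... + f(xₙ)]

x_0 = 1.5000, f(x_0) = 3.250000, coefficient = 1
x_1 = 2.3750, f(x_1) = 6.640625, coefficient = 2
x_2 = 3.2500, f(x_2) = 11.562500, coefficient = 1

I ≈ (0.875000/2) × 28.093750 = 12.291016
Exact value: 12.067708
Error: 0.223307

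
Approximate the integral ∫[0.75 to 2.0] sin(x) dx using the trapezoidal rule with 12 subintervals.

f(x) = sin(x)
a = 0.75, b = 2.0, n = 12
h = (b - a)/n = 0.104167

Trapezoidal rule: (h/2)[f(x₀) + 2f(x₁) + 2f(x₂) + ... + f(xₙ)]

x_0 = 0.7500, f(x_0) = 0.681639, coefficient = 1
x_1 = 0.8542, f(x_1) = 0.754024, coefficient = 2
x_2 = 0.9583, f(x_2) = 0.818235, coefficient = 2
x_3 = 1.0625, f(x_3) = 0.873575, coefficient = 2
x_4 = 1.1667, f(x_4) = 0.919445, coefficient = 2
x_5 = 1.2708, f(x_5) = 0.955347, coefficient = 2
x_6 = 1.3750, f(x_6) = 0.980893, coefficient = 2
x_7 = 1.4792, f(x_7) = 0.995805, coefficient = 2
x_8 = 1.5833, f(x_8) = 0.999921, coefficient = 2
x_9 = 1.6875, f(x_9) = 0.993198, coefficient = 2
x_10 = 1.7917, f(x_10) = 0.975707, coefficient = 2
x_11 = 1.8958, f(x_11) = 0.947639, coefficient = 2
x_12 = 2.0000, f(x_12) = 0.909297, coefficient = 1

I ≈ (0.104167/2) × 22.018514 = 1.146798
Exact value: 1.147836
Error: 0.001038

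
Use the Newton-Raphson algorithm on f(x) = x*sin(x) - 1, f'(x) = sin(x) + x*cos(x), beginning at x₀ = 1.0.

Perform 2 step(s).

f(x) = x*sin(x) - 1
f'(x) = sin(x) + x*cos(x)
x₀ = 1.0

Newton-Raphson formula: x_{n+1} = x_n - f(x_n)/f'(x_n)

Iteration 1:
  f(1.000000) = -0.158529
  f'(1.000000) = 1.381773
  x_1 = 1.000000 - (-0.158529)/1.381773 = 1.114729
Iteration 2:
  f(1.114729) = 0.000794
  f'(1.114729) = 1.388741
  x_2 = 1.114729 - 0.000794/1.388741 = 1.114157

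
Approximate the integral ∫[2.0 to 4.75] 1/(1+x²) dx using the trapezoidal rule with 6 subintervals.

f(x) = 1/(1+x²)
a = 2.0, b = 4.75, n = 6
h = (b - a)/n = 0.458333

Trapezoidal rule: (h/2)[f(x₀) + 2f(x₁) + 2f(x₂) + ... + f(xₙ)]

x_0 = 2.0000, f(x_0) = 0.200000, coefficient = 1
x_1 = 2.4583, f(x_1) = 0.141977, coefficient = 2
x_2 = 2.9167, f(x_2) = 0.105186, coefficient = 2
x_3 = 3.3750, f(x_3) = 0.080706, coefficient = 2
x_4 = 3.8333, f(x_4) = 0.063717, coefficient = 2
x_5 = 4.2917, f(x_5) = 0.051498, coefficient = 2
x_6 = 4.7500, f(x_6) = 0.042440, coefficient = 1

I ≈ (0.458333/2) × 1.128608 = 0.258639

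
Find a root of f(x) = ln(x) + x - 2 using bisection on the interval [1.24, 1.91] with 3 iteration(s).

f(x) = ln(x) + x - 2
Initial interval: [1.24, 1.91]

Iteration 1:
  c_1 = (1.240000 + 1.910000)/2 = 1.575000
  f(c_1) = f(1.575000) = 0.029255
  f(a) × f(c) < 0, new interval: [1.240000, 1.575000]
Iteration 2:
  c_2 = (1.240000 + 1.575000)/2 = 1.407500
  f(c_2) = f(1.407500) = -0.250685
  f(a) × f(c) ≥ 0, new interval: [1.407500, 1.575000]
Iteration 3:
  c_3 = (1.407500 + 1.575000)/2 = 1.491250
  f(c_3) = f(1.491250) = -0.109135
  f(a) × f(c) ≥ 0, new interval: [1.491250, 1.575000]

After 3 iteration(s), the approximation is c_3 = 1.491250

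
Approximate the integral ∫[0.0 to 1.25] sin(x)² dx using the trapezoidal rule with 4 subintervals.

f(x) = sin(x)²
a = 0.0, b = 1.25, n = 4
h = (b - a)/n = 0.312500

Trapezoidal rule: (h/2)[f(x₀) + 2f(x₁) + 2f(x₂) + ... + f(xₙ)]

x_0 = 0.0000, f(x_0) = 0.000000, coefficient = 1
x_1 = 0.3125, f(x_1) = 0.094518, coefficient = 2
x_2 = 0.6250, f(x_2) = 0.342339, coefficient = 2
x_3 = 0.9375, f(x_3) = 0.649767, coefficient = 2
x_4 = 1.2500, f(x_4) = 0.900572, coefficient = 1

I ≈ (0.312500/2) × 3.073820 = 0.480284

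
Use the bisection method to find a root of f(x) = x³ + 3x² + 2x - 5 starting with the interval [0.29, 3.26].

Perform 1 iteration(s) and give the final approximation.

f(x) = x³ + 3x² + 2x - 5
Initial interval: [0.29, 3.26]

Iteration 1:
  c_1 = (0.290000 + 3.260000)/2 = 1.775000
  f(c_1) = f(1.775000) = 13.594234
  f(a) × f(c) < 0, new interval: [0.290000, 1.775000]

After 1 iteration(s), the approximation is c_1 = 1.775000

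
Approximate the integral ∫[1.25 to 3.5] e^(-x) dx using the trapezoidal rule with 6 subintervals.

f(x) = e^(-x)
a = 1.25, b = 3.5, n = 6
h = (b - a)/n = 0.375000

Trapezoidal rule: (h/2)[f(x₀) + 2f(x₁) + 2f(x₂) + ... + f(xₙ)]

x_0 = 1.2500, f(x_0) = 0.286505, coefficient = 1
x_1 = 1.6250, f(x_1) = 0.196912, coefficient = 2
x_2 = 2.0000, f(x_2) = 0.135335, coefficient = 2
x_3 = 2.3750, f(x_3) = 0.093014, coefficient = 2
x_4 = 2.7500, f(x_4) = 0.063928, coefficient = 2
x_5 = 3.1250, f(x_5) = 0.043937, coefficient = 2
x_6 = 3.5000, f(x_6) = 0.030197, coefficient = 1

I ≈ (0.375000/2) × 1.382955 = 0.259304
Exact value: 0.256307
Error: 0.002997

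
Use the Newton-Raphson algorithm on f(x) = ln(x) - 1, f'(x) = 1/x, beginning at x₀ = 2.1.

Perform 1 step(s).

f(x) = ln(x) - 1
f'(x) = 1/x
x₀ = 2.1

Newton-Raphson formula: x_{n+1} = x_n - f(x_n)/f'(x_n)

Iteration 1:
  f(2.100000) = -0.258063
  f'(2.100000) = 0.476190
  x_1 = 2.100000 - (-0.258063)/0.476190 = 2.641932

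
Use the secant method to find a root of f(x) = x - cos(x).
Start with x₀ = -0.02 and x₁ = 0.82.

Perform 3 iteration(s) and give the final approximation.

f(x) = x - cos(x)
x₀ = -0.02, x₁ = 0.82

Secant formula: x_{n+1} = x_n - f(x_n)(x_n - x_{n-1})/(f(x_n) - f(x_{n-1}))

Iteration 1:
  f(-0.020000) = -1.019800
  f(0.820000) = 0.137779
  x_2 = 0.820000 - 0.137779×(0.820000 - (-0.020000))/(0.137779 - (-1.019800))
       = 0.720020
Iteration 2:
  f(0.820000) = 0.137779
  f(0.720020) = -0.031772
  x_3 = 0.720020 - (-0.031772)×(0.720020 - 0.820000)/(-0.031772 - 0.137779)
       = 0.738755
Iteration 3:
  f(0.720020) = -0.031772
  f(0.738755) = -0.000552
  x_4 = 0.738755 - (-0.000552)×(0.738755 - 0.720020)/(-0.000552 - (-0.031772))
       = 0.739087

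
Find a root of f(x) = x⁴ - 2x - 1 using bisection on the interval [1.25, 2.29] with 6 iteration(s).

f(x) = x⁴ - 2x - 1
Initial interval: [1.25, 2.29]

Iteration 1:
  c_1 = (1.250000 + 2.290000)/2 = 1.770000
  f(c_1) = f(1.770000) = 5.275062
  f(a) × f(c) < 0, new interval: [1.250000, 1.770000]
Iteration 2:
  c_2 = (1.250000 + 1.770000)/2 = 1.510000
  f(c_2) = f(1.510000) = 1.178856
  f(a) × f(c) < 0, new interval: [1.250000, 1.510000]
Iteration 3:
  c_3 = (1.250000 + 1.510000)/2 = 1.380000
  f(c_3) = f(1.380000) = -0.133261
  f(a) × f(c) ≥ 0, new interval: [1.380000, 1.510000]
Iteration 4:
  c_4 = (1.380000 + 1.510000)/2 = 1.445000
  f(c_4) = f(1.445000) = 0.469848
  f(a) × f(c) < 0, new interval: [1.380000, 1.445000]
Iteration 5:
  c_5 = (1.380000 + 1.445000)/2 = 1.412500
  f(c_5) = f(1.412500) = 0.155648
  f(a) × f(c) < 0, new interval: [1.380000, 1.412500]
Iteration 6:
  c_6 = (1.380000 + 1.412500)/2 = 1.396250
  f(c_6) = f(1.396250) = 0.008105
  f(a) × f(c) < 0, new interval: [1.380000, 1.396250]

After 6 iteration(s), the approximation is c_6 = 1.396250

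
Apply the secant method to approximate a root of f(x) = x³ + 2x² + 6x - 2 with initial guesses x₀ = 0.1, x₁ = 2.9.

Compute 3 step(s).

f(x) = x³ + 2x² + 6x - 2
x₀ = 0.1, x₁ = 2.9

Secant formula: x_{n+1} = x_n - f(x_n)(x_n - x_{n-1})/(f(x_n) - f(x_{n-1}))

Iteration 1:
  f(0.100000) = -1.379000
  f(2.900000) = 56.609000
  x_2 = 2.900000 - 56.609000×(2.900000 - 0.100000)/(56.609000 - (-1.379000))
       = 0.166586
Iteration 2:
  f(2.900000) = 56.609000
  f(0.166586) = -0.940358
  x_3 = 0.166586 - (-0.940358)×(0.166586 - 2.900000)/(-0.940358 - 56.609000)
       = 0.211250
Iteration 3:
  f(0.166586) = -0.940358
  f(0.211250) = -0.633818
  x_4 = 0.211250 - (-0.633818)×(0.211250 - 0.166586)/(-0.633818 - (-0.940358))
       = 0.303600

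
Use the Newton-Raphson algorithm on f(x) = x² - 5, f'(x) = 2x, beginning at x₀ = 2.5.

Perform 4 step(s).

f(x) = x² - 5
f'(x) = 2x
x₀ = 2.5

Newton-Raphson formula: x_{n+1} = x_n - f(x_n)/f'(x_n)

Iteration 1:
  f(2.500000) = 1.250000
  f'(2.500000) = 5.000000
  x_1 = 2.500000 - 1.250000/5.000000 = 2.250000
Iteration 2:
  f(2.250000) = 0.062500
  f'(2.250000) = 4.500000
  x_2 = 2.250000 - 0.062500/4.500000 = 2.236111
Iteration 3:
  f(2.236111) = 0.000193
  f'(2.236111) = 4.472222
  x_3 = 2.236111 - 0.000193/4.472222 = 2.236068
Iteration 4:
  f(2.236068) = 0.000000
  f'(2.236068) = 4.472136
  x_4 = 2.236068 - 0.000000/4.472136 = 2.236068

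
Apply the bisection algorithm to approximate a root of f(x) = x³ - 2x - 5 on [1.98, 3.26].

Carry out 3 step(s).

f(x) = x³ - 2x - 5
Initial interval: [1.98, 3.26]

Iteration 1:
  c_1 = (1.980000 + 3.260000)/2 = 2.620000
  f(c_1) = f(2.620000) = 7.744728
  f(a) × f(c) < 0, new interval: [1.980000, 2.620000]
Iteration 2:
  c_2 = (1.980000 + 2.620000)/2 = 2.300000
  f(c_2) = f(2.300000) = 2.567000
  f(a) × f(c) < 0, new interval: [1.980000, 2.300000]
Iteration 3:
  c_3 = (1.980000 + 2.300000)/2 = 2.140000
  f(c_3) = f(2.140000) = 0.520344
  f(a) × f(c) < 0, new interval: [1.980000, 2.140000]

After 3 iteration(s), the approximation is c_3 = 2.140000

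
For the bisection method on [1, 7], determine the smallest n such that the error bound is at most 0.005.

We need (b-a)/2^n ≤ 0.005
(7 - 1)/2^n ≤ 0.005
6/2^n ≤ 0.005
2^n ≥ 1200
n ≥ log₂(1200) = 10.23
n ≥ 11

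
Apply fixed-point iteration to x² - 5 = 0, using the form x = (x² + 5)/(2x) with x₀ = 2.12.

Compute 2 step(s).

Equation: x² - 5 = 0
Fixed-point form: x = (x² + 5)/(2x)
x₀ = 2.12

x_1 = g(2.120000) = 2.239245
x_2 = g(2.239245) = 2.236070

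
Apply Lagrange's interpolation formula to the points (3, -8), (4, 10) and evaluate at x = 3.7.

Lagrange interpolation formula:
P(x) = Σ yᵢ × Lᵢ(x)
where Lᵢ(x) = Π_{j≠i} (x - xⱼ)/(xᵢ - xⱼ)

L_0(3.7) = (3.7 - 4)/(3 - 4) = 0.300000
L_1(3.7) = (3.7 - 3)/(4 - 3) = 0.700000

P(3.7) = (-8)×L_0(3.7) + 10×L_1(3.7)
P(3.7) = 4.600000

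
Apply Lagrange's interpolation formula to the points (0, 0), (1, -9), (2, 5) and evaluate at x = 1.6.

Lagrange interpolation formula:
P(x) = Σ yᵢ × Lᵢ(x)
where Lᵢ(x) = Π_{j≠i} (x - xⱼ)/(xᵢ - xⱼ)

L_0(1.6) = (1.6 - 1)/(0 - 1) × (1.6 - 2)/(0 - 2) = -0.120000
L_1(1.6) = (1.6 - 0)/(1 - 0) × (1.6 - 2)/(1 - 2) = 0.640000
L_2(1.6) = (1.6 - 0)/(2 - 0) × (1.6 - 1)/(2 - 1) = 0.480000

P(1.6) = 0×L_0(1.6) + (-9)×L_1(1.6) + 5×L_2(1.6)
P(1.6) = -3.360000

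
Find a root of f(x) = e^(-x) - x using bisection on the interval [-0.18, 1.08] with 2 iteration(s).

f(x) = e^(-x) - x
Initial interval: [-0.18, 1.08]

Iteration 1:
  c_1 = (-0.180000 + 1.080000)/2 = 0.450000
  f(c_1) = f(0.450000) = 0.187628
  f(a) × f(c) ≥ 0, new interval: [0.450000, 1.080000]
Iteration 2:
  c_2 = (0.450000 + 1.080000)/2 = 0.765000
  f(c_2) = f(0.765000) = -0.299666
  f(a) × f(c) < 0, new interval: [0.450000, 0.765000]

After 2 iteration(s), the approximation is c_2 = 0.765000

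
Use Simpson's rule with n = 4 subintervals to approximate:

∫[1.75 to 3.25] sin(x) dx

f(x) = sin(x)
a = 1.75, b = 3.25, n = 4
h = (b - a)/n = 0.375000

Simpson's rule: (h/3)[f(x₀) + 4f(x₁) + 2f(x₂) + ... + f(xₙ)]

x_0 = 1.7500, f(x_0) = 0.983986, coefficient = 1
x_1 = 2.1250, f(x_1) = 0.850320, coefficient = 4
x_2 = 2.5000, f(x_2) = 0.598472, coefficient = 2
x_3 = 2.8750, f(x_3) = 0.263446, coefficient = 4
x_4 = 3.2500, f(x_4) = -0.108195, coefficient = 1

I ≈ (0.375000/3) × 6.527798 = 0.815975
Exact value: 0.815884
Error: 0.000091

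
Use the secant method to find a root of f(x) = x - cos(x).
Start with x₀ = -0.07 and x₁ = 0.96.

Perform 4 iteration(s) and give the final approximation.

f(x) = x - cos(x)
x₀ = -0.07, x₁ = 0.96

Secant formula: x_{n+1} = x_n - f(x_n)(x_n - x_{n-1})/(f(x_n) - f(x_{n-1}))

Iteration 1:
  f(-0.070000) = -1.067551
  f(0.960000) = 0.386480
  x_2 = 0.960000 - 0.386480×(0.960000 - (-0.070000))/(0.386480 - (-1.067551))
       = 0.686227
Iteration 2:
  f(0.960000) = 0.386480
  f(0.686227) = -0.087415
  x_3 = 0.686227 - (-0.087415)×(0.686227 - 0.960000)/(-0.087415 - 0.386480)
       = 0.736727
Iteration 3:
  f(0.686227) = -0.087415
  f(0.736727) = -0.003944
  x_4 = 0.736727 - (-0.003944)×(0.736727 - 0.686227)/(-0.003944 - (-0.087415))
       = 0.739113
Iteration 4:
  f(0.736727) = -0.003944
  f(0.739113) = 0.000047
  x_5 = 0.739113 - 0.000047×(0.739113 - 0.736727)/(0.000047 - (-0.003944))
       = 0.739085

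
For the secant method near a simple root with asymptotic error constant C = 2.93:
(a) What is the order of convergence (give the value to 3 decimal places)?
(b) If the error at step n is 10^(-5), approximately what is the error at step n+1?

(a) Secant method has superlinear convergence with order φ = (1+√5)/2 ≈ 1.618.
    This means |e_{n+1}| ≈ C|e_n|^1.618.

(b) With |e_n| = 10^(-5) and C = 2.93:
    |e_{n+1}| ≈ 2.93 × (10^(-5))^1.618 = 2.93 × 10^(-8.09)

(a) ≈ 1.618 (golden ratio); (b) |e_{n+1}| ≈ 2.381e-08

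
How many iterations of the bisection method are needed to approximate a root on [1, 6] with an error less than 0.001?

We need (b-a)/2^n ≤ 0.001
(6 - 1)/2^n ≤ 0.001
5/2^n ≤ 0.001
2^n ≥ 5000
n ≥ log₂(5000) = 12.29
n ≥ 13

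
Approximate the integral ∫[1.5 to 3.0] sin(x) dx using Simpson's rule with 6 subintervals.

f(x) = sin(x)
a = 1.5, b = 3.0, n = 6
h = (b - a)/n = 0.250000

Simpson's rule: (h/3)[f(x₀) + 4f(x₁) + 2f(x₂) + ... + f(xₙ)]

x_0 = 1.5000, f(x_0) = 0.997495, coefficient = 1
x_1 = 1.7500, f(x_1) = 0.983986, coefficient = 4
x_2 = 2.0000, f(x_2) = 0.909297, coefficient = 2
x_3 = 2.2500, f(x_3) = 0.778073, coefficient = 4
x_4 = 2.5000, f(x_4) = 0.598472, coefficient = 2
x_5 = 2.7500, f(x_5) = 0.381661, coefficient = 4
x_6 = 3.0000, f(x_6) = 0.141120, coefficient = 1

I ≈ (0.250000/3) × 12.729035 = 1.060753
Exact value: 1.060730
Error: 0.000023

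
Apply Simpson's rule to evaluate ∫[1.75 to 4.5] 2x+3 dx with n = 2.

f(x) = 2x+3
a = 1.75, b = 4.5, n = 2
h = (b - a)/n = 1.375000

Simpson's rule: (h/3)[f(x₀) + 4f(x₁) + 2f(x₂) + ... + f(xₙ)]

x_0 = 1.7500, f(x_0) = 6.500000, coefficient = 1
x_1 = 3.1250, f(x_1) = 9.250000, coefficient = 4
x_2 = 4.5000, f(x_2) = 12.000000, coefficient = 1

I ≈ (1.375000/3) × 55.500000 = 25.437500
Exact value: 25.437500
Error: 0.000000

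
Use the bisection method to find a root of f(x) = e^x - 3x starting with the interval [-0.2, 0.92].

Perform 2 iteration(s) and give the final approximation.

f(x) = e^x - 3x
Initial interval: [-0.2, 0.92]

Iteration 1:
  c_1 = (-0.200000 + 0.920000)/2 = 0.360000
  f(c_1) = f(0.360000) = 0.353329
  f(a) × f(c) ≥ 0, new interval: [0.360000, 0.920000]
Iteration 2:
  c_2 = (0.360000 + 0.920000)/2 = 0.640000
  f(c_2) = f(0.640000) = -0.023519
  f(a) × f(c) < 0, new interval: [0.360000, 0.640000]

After 2 iteration(s), the approximation is c_2 = 0.640000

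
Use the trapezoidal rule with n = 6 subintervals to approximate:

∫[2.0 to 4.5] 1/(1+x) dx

f(x) = 1/(1+x)
a = 2.0, b = 4.5, n = 6
h = (b - a)/n = 0.416667

Trapezoidal rule: (h/2)[f(x₀) + 2f(x₁) + 2f(x₂) + ... + f(xₙ)]

x_0 = 2.0000, f(x_0) = 0.333333, coefficient = 1
x_1 = 2.4167, f(x_1) = 0.292683, coefficient = 2
x_2 = 2.8333, f(x_2) = 0.260870, coefficient = 2
x_3 = 3.2500, f(x_3) = 0.235294, coefficient = 2
x_4 = 3.6667, f(x_4) = 0.214286, coefficient = 2
x_5 = 4.0833, f(x_5) = 0.196721, coefficient = 2
x_6 = 4.5000, f(x_6) = 0.181818, coefficient = 1

I ≈ (0.416667/2) × 2.914859 = 0.607262
Exact value: 0.606136
Error: 0.001126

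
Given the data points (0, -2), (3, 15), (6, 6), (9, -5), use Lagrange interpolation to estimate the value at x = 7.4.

Lagrange interpolation formula:
P(x) = Σ yᵢ × Lᵢ(x)
where Lᵢ(x) = Π_{j≠i} (x - xⱼ)/(xᵢ - xⱼ)

L_0(7.4) = (7.4 - 3)/(0 - 3) × (7.4 - 6)/(0 - 6) × (7.4 - 9)/(0 - 9) = 0.060840
L_1(7.4) = (7.4 - 0)/(3 - 0) × (7.4 - 6)/(3 - 6) × (7.4 - 9)/(3 - 9) = -0.306963
L_2(7.4) = (7.4 - 0)/(6 - 0) × (7.4 - 3)/(6 - 3) × (7.4 - 9)/(6 - 9) = 0.964741
L_3(7.4) = (7.4 - 0)/(9 - 0) × (7.4 - 3)/(9 - 3) × (7.4 - 6)/(9 - 6) = 0.281383

P(7.4) = (-2)×L_0(7.4) + 15×L_1(7.4) + 6×L_2(7.4) + (-5)×L_3(7.4)
P(7.4) = -0.344593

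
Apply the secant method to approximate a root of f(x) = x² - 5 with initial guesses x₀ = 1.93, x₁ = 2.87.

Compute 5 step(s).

f(x) = x² - 5
x₀ = 1.93, x₁ = 2.87

Secant formula: x_{n+1} = x_n - f(x_n)(x_n - x_{n-1})/(f(x_n) - f(x_{n-1}))

Iteration 1:
  f(1.930000) = -1.275100
  f(2.870000) = 3.236900
  x_2 = 2.870000 - 3.236900×(2.870000 - 1.930000)/(3.236900 - (-1.275100))
       = 2.195646
Iteration 2:
  f(2.870000) = 3.236900
  f(2.195646) = -0.179139
  x_3 = 2.195646 - (-0.179139)×(2.195646 - 2.870000)/(-0.179139 - 3.236900)
       = 2.231009
Iteration 3:
  f(2.195646) = -0.179139
  f(2.231009) = -0.022597
  x_4 = 2.231009 - (-0.022597)×(2.231009 - 2.195646)/(-0.022597 - (-0.179139))
       = 2.236114
Iteration 4:
  f(2.231009) = -0.022597
  f(2.236114) = 0.000207
  x_5 = 2.236114 - 0.000207×(2.236114 - 2.231009)/(0.000207 - (-0.022597))
       = 2.236068
Iteration 5:
  f(2.236114) = 0.000207
  f(2.236068) = 0.000000
  x_6 = 2.236068 - 0.000000×(2.236068 - 2.236114)/(0.000000 - 0.000207)
       = 2.236068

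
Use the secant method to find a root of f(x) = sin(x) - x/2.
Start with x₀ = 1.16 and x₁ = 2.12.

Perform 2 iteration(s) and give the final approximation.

f(x) = sin(x) - x/2
x₀ = 1.16, x₁ = 2.12

Secant formula: x_{n+1} = x_n - f(x_n)(x_n - x_{n-1})/(f(x_n) - f(x_{n-1}))

Iteration 1:
  f(1.160000) = 0.336803
  f(2.120000) = -0.207060
  x_2 = 2.120000 - (-0.207060)×(2.120000 - 1.160000)/(-0.207060 - 0.336803)
       = 1.754509
Iteration 2:
  f(2.120000) = -0.207060
  f(1.754509) = 0.105918
  x_3 = 1.754509 - 0.105918×(1.754509 - 2.120000)/(0.105918 - (-0.207060))
       = 1.878198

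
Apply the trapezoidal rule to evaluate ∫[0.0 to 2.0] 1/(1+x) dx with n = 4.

f(x) = 1/(1+x)
a = 0.0, b = 2.0, n = 4
h = (b - a)/n = 0.500000

Trapezoidal rule: (h/2)[f(x₀) + 2f(x₁) + 2f(x₂) + ... + f(xₙ)]

x_0 = 0.0000, f(x_0) = 1.000000, coefficient = 1
x_1 = 0.5000, f(x_1) = 0.666667, coefficient = 2
x_2 = 1.0000, f(x_2) = 0.500000, coefficient = 2
x_3 = 1.5000, f(x_3) = 0.400000, coefficient = 2
x_4 = 2.0000, f(x_4) = 0.333333, coefficient = 1

I ≈ (0.500000/2) × 4.466667 = 1.116667
Exact value: 1.098612
Error: 0.018054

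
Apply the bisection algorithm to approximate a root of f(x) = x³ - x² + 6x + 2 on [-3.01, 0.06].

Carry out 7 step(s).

f(x) = x³ - x² + 6x + 2
Initial interval: [-3.01, 0.06]

Iteration 1:
  c_1 = (-3.010000 + 0.060000)/2 = -1.475000
  f(c_1) = f(-1.475000) = -12.234672
  f(a) × f(c) ≥ 0, new interval: [-1.475000, 0.060000]
Iteration 2:
  c_2 = (-1.475000 + 0.060000)/2 = -0.707500
  f(c_2) = f(-0.707500) = -3.099700
  f(a) × f(c) ≥ 0, new interval: [-0.707500, 0.060000]
Iteration 3:
  c_3 = (-0.707500 + 0.060000)/2 = -0.323750
  f(c_3) = f(-0.323750) = -0.081248
  f(a) × f(c) ≥ 0, new interval: [-0.323750, 0.060000]
Iteration 4:
  c_4 = (-0.323750 + 0.060000)/2 = -0.131875
  f(c_4) = f(-0.131875) = 1.189066
  f(a) × f(c) < 0, new interval: [-0.323750, -0.131875]
Iteration 5:
  c_5 = (-0.323750 + (-0.131875))/2 = -0.227812
  f(c_5) = f(-0.227812) = 0.569403
  f(a) × f(c) < 0, new interval: [-0.323750, -0.227812]
Iteration 6:
  c_6 = (-0.323750 + (-0.227812))/2 = -0.275781
  f(c_6) = f(-0.275781) = 0.248283
  f(a) × f(c) < 0, new interval: [-0.323750, -0.275781]
Iteration 7:
  c_7 = (-0.323750 + (-0.275781))/2 = -0.299766
  f(c_7) = f(-0.299766) = 0.084610
  f(a) × f(c) < 0, new interval: [-0.323750, -0.299766]

After 7 iteration(s), the approximation is c_7 = -0.299766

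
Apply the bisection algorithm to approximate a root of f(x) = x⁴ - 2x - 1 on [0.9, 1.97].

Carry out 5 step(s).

f(x) = x⁴ - 2x - 1
Initial interval: [0.9, 1.97]

Iteration 1:
  c_1 = (0.900000 + 1.970000)/2 = 1.435000
  f(c_1) = f(1.435000) = 0.370408
  f(a) × f(c) < 0, new interval: [0.900000, 1.435000]
Iteration 2:
  c_2 = (0.900000 + 1.435000)/2 = 1.167500
  f(c_2) = f(1.167500) = -1.477078
  f(a) × f(c) ≥ 0, new interval: [1.167500, 1.435000]
Iteration 3:
  c_3 = (1.167500 + 1.435000)/2 = 1.301250
  f(c_3) = f(1.301250) = -0.735399
  f(a) × f(c) ≥ 0, new interval: [1.301250, 1.435000]
Iteration 4:
  c_4 = (1.301250 + 1.435000)/2 = 1.368125
  f(c_4) = f(1.368125) = -0.232742
  f(a) × f(c) ≥ 0, new interval: [1.368125, 1.435000]
Iteration 5:
  c_5 = (1.368125 + 1.435000)/2 = 1.401563
  f(c_5) = f(1.401563) = 0.055654
  f(a) × f(c) < 0, new interval: [1.368125, 1.401563]

After 5 iteration(s), the approximation is c_5 = 1.401563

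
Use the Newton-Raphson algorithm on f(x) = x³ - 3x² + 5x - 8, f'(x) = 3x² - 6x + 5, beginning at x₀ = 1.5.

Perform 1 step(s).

f(x) = x³ - 3x² + 5x - 8
f'(x) = 3x² - 6x + 5
x₀ = 1.5

Newton-Raphson formula: x_{n+1} = x_n - f(x_n)/f'(x_n)

Iteration 1:
  f(1.500000) = -3.875000
  f'(1.500000) = 2.750000
  x_1 = 1.500000 - (-3.875000)/2.750000 = 2.909091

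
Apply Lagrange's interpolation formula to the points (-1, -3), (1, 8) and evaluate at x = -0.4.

Lagrange interpolation formula:
P(x) = Σ yᵢ × Lᵢ(x)
where Lᵢ(x) = Π_{j≠i} (x - xⱼ)/(xᵢ - xⱼ)

L_0(-0.4) = (-0.4 - 1)/(-1 - 1) = 0.700000
L_1(-0.4) = (-0.4 - (-1))/(1 - (-1)) = 0.300000

P(-0.4) = (-3)×L_0(-0.4) + 8×L_1(-0.4)
P(-0.4) = 0.300000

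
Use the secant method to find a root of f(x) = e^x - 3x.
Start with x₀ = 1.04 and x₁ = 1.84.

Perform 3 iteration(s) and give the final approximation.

f(x) = e^x - 3x
x₀ = 1.04, x₁ = 1.84

Secant formula: x_{n+1} = x_n - f(x_n)(x_n - x_{n-1})/(f(x_n) - f(x_{n-1}))

Iteration 1:
  f(1.040000) = -0.290783
  f(1.840000) = 0.776538
  x_2 = 1.840000 - 0.776538×(1.840000 - 1.040000)/(0.776538 - (-0.290783))
       = 1.257953
Iteration 2:
  f(1.840000) = 0.776538
  f(1.257953) = -0.255646
  x_3 = 1.257953 - (-0.255646)×(1.257953 - 1.840000)/(-0.255646 - 0.776538)
       = 1.402112
Iteration 3:
  f(1.257953) = -0.255646
  f(1.402112) = -0.142563
  x_4 = 1.402112 - (-0.142563)×(1.402112 - 1.257953)/(-0.142563 - (-0.255646))
       = 1.583849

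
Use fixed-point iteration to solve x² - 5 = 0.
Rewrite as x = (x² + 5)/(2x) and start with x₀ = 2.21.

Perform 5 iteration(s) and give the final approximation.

Equation: x² - 5 = 0
Fixed-point form: x = (x² + 5)/(2x)
x₀ = 2.21

x_1 = g(2.210000) = 2.236222
x_2 = g(2.236222) = 2.236068
x_3 = g(2.236068) = 2.236068
x_4 = g(2.236068) = 2.236068
x_5 = g(2.236068) = 2.236068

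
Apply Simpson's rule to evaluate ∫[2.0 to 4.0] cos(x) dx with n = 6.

f(x) = cos(x)
a = 2.0, b = 4.0, n = 6
h = (b - a)/n = 0.333333

Simpson's rule: (h/3)[f(x₀) + 4f(x₁) + 2f(x₂) + ... + f(xₙ)]

x_0 = 2.0000, f(x_0) = -0.416147, coefficient = 1
x_1 = 2.3333, f(x_1) = -0.690758, coefficient = 4
x_2 = 2.6667, f(x_2) = -0.889327, coefficient = 2
x_3 = 3.0000, f(x_3) = -0.989992, coefficient = 4
x_4 = 3.3333, f(x_4) = -0.981674, coefficient = 2
x_5 = 3.6667, f(x_5) = -0.865287, coefficient = 4
x_6 = 4.0000, f(x_6) = -0.653644, coefficient = 1

I ≈ (0.333333/3) × -14.995942 = -1.666216
Exact value: -1.666100
Error: 0.000116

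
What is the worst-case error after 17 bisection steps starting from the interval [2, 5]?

Bisection error bound: |error| ≤ (b-a)/2^n
|error| ≤ (5 - 2)/2^17 = 3/2^17
|error| ≤ 0.0000228882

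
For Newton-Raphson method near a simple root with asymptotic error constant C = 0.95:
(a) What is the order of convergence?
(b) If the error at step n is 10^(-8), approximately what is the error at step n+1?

(a) Newton-Raphson has quadratic (order 2) convergence near simple roots.
    This means |e_{n+1}| ≈ C|e_n|².

(b) With |e_n| = 10^(-8) and C = 0.95:
    |e_{n+1}| ≈ 0.95 × (10^(-8))² = 0.95 × 10^(-16)

(a) 2 (quadratic); (b) |e_{n+1}| ≈ 9.500e-17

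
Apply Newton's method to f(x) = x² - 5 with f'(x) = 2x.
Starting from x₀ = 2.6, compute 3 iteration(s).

f(x) = x² - 5
f'(x) = 2x
x₀ = 2.6

Newton-Raphson formula: x_{n+1} = x_n - f(x_n)/f'(x_n)

Iteration 1:
  f(2.600000) = 1.760000
  f'(2.600000) = 5.200000
  x_1 = 2.600000 - 1.760000/5.200000 = 2.261538
Iteration 2:
  f(2.261538) = 0.114556
  f'(2.261538) = 4.523077
  x_2 = 2.261538 - 0.114556/4.523077 = 2.236211
Iteration 3:
  f(2.236211) = 0.000641
  f'(2.236211) = 4.472423
  x_3 = 2.236211 - 0.000641/4.472423 = 2.236068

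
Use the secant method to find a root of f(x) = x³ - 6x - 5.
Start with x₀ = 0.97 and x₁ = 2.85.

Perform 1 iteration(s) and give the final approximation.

f(x) = x³ - 6x - 5
x₀ = 0.97, x₁ = 2.85

Secant formula: x_{n+1} = x_n - f(x_n)(x_n - x_{n-1})/(f(x_n) - f(x_{n-1}))

Iteration 1:
  f(0.970000) = -9.907327
  f(2.850000) = 1.049125
  x_2 = 2.850000 - 1.049125×(2.850000 - 0.970000)/(1.049125 - (-9.907327))
       = 2.669982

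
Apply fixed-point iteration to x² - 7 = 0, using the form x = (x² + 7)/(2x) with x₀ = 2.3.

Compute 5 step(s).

Equation: x² - 7 = 0
Fixed-point form: x = (x² + 7)/(2x)
x₀ = 2.3

x_1 = g(2.300000) = 2.671739
x_2 = g(2.671739) = 2.645878
x_3 = g(2.645878) = 2.645751
x_4 = g(2.645751) = 2.645751
x_5 = g(2.645751) = 2.645751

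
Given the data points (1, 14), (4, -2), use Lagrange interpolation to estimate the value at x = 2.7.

Lagrange interpolation formula:
P(x) = Σ yᵢ × Lᵢ(x)
where Lᵢ(x) = Π_{j≠i} (x - xⱼ)/(xᵢ - xⱼ)

L_0(2.7) = (2.7 - 4)/(1 - 4) = 0.433333
L_1(2.7) = (2.7 - 1)/(4 - 1) = 0.566667

P(2.7) = 14×L_0(2.7) + (-2)×L_1(2.7)
P(2.7) = 4.933333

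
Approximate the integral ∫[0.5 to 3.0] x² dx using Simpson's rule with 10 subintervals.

f(x) = x²
a = 0.5, b = 3.0, n = 10
h = (b - a)/n = 0.250000

Simpson's rule: (h/3)[f(x₀) + 4f(x₁) + 2f(x₂) + ... + f(xₙ)]

x_0 = 0.5000, f(x_0) = 0.250000, coefficient = 1
x_1 = 0.7500, f(x_1) = 0.562500, coefficient = 4
x_2 = 1.0000, f(x_2) = 1.000000, coefficient = 2
x_3 = 1.2500, f(x_3) = 1.562500, coefficient = 4
x_4 = 1.5000, f(x_4) = 2.250000, coefficient = 2
x_5 = 1.7500, f(x_5) = 3.062500, coefficient = 4
x_6 = 2.0000, f(x_6) = 4.000000, coefficient = 2
x_7 = 2.2500, f(x_7) = 5.062500, coefficient = 4
x_8 = 2.5000, f(x_8) = 6.250000, coefficient = 2
x_9 = 2.7500, f(x_9) = 7.562500, coefficient = 4
x_10 = 3.0000, f(x_10) = 9.000000, coefficient = 1

I ≈ (0.250000/3) × 107.500000 = 8.958333
Exact value: 8.958333
Error: 0.000000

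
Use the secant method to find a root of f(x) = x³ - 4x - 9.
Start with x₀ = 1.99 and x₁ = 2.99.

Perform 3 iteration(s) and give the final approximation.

f(x) = x³ - 4x - 9
x₀ = 1.99, x₁ = 2.99

Secant formula: x_{n+1} = x_n - f(x_n)(x_n - x_{n-1})/(f(x_n) - f(x_{n-1}))

Iteration 1:
  f(1.990000) = -9.079401
  f(2.990000) = 5.770899
  x_2 = 2.990000 - 5.770899×(2.990000 - 1.990000)/(5.770899 - (-9.079401))
       = 2.601395
Iteration 2:
  f(2.990000) = 5.770899
  f(2.601395) = -1.801272
  x_3 = 2.601395 - (-1.801272)×(2.601395 - 2.990000)/(-1.801272 - 5.770899)
       = 2.693837
Iteration 3:
  f(2.601395) = -1.801272
  f(2.693837) = -0.226831
  x_4 = 2.693837 - (-0.226831)×(2.693837 - 2.601395)/(-0.226831 - (-1.801272))
       = 2.707155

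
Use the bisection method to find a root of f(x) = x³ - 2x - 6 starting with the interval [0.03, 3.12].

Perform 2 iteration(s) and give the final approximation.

f(x) = x³ - 2x - 6
Initial interval: [0.03, 3.12]

Iteration 1:
  c_1 = (0.030000 + 3.120000)/2 = 1.575000
  f(c_1) = f(1.575000) = -5.243016
  f(a) × f(c) ≥ 0, new interval: [1.575000, 3.120000]
Iteration 2:
  c_2 = (1.575000 + 3.120000)/2 = 2.347500
  f(c_2) = f(2.347500) = 2.241500
  f(a) × f(c) < 0, new interval: [1.575000, 2.347500]

After 2 iteration(s), the approximation is c_2 = 2.347500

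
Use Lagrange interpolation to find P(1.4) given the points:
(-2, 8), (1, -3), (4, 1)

Lagrange interpolation formula:
P(x) = Σ yᵢ × Lᵢ(x)
where Lᵢ(x) = Π_{j≠i} (x - xⱼ)/(xᵢ - xⱼ)

L_0(1.4) = (1.4 - 1)/(-2 - 1) × (1.4 - 4)/(-2 - 4) = -0.057778
L_1(1.4) = (1.4 - (-2))/(1 - (-2)) × (1.4 - 4)/(1 - 4) = 0.982222
L_2(1.4) = (1.4 - (-2))/(4 - (-2)) × (1.4 - 1)/(4 - 1) = 0.075556

P(1.4) = 8×L_0(1.4) + (-3)×L_1(1.4) + 1×L_2(1.4)
P(1.4) = -3.333333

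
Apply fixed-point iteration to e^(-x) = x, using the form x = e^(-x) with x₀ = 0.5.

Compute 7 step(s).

Equation: e^(-x) = x
Fixed-point form: x = e^(-x)
x₀ = 0.5

x_1 = g(0.500000) = 0.606531
x_2 = g(0.606531) = 0.545239
x_3 = g(0.545239) = 0.579703
x_4 = g(0.579703) = 0.560065
x_5 = g(0.560065) = 0.571172
x_6 = g(0.571172) = 0.564863
x_7 = g(0.564863) = 0.568438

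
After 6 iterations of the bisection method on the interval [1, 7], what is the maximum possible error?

Bisection error bound: |error| ≤ (b-a)/2^n
|error| ≤ (7 - 1)/2^6 = 6/2^6
|error| ≤ 0.0937500000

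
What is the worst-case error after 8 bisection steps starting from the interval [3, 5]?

Bisection error bound: |error| ≤ (b-a)/2^n
|error| ≤ (5 - 3)/2^8 = 2/2^8
|error| ≤ 0.0078125000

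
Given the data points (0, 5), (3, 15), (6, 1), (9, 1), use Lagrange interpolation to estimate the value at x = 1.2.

Lagrange interpolation formula:
P(x) = Σ yᵢ × Lᵢ(x)
where Lᵢ(x) = Π_{j≠i} (x - xⱼ)/(xᵢ - xⱼ)

L_0(1.2) = (1.2 - 3)/(0 - 3) × (1.2 - 6)/(0 - 6) × (1.2 - 9)/(0 - 9) = 0.416000
L_1(1.2) = (1.2 - 0)/(3 - 0) × (1.2 - 6)/(3 - 6) × (1.2 - 9)/(3 - 9) = 0.832000
L_2(1.2) = (1.2 - 0)/(6 - 0) × (1.2 - 3)/(6 - 3) × (1.2 - 9)/(6 - 9) = -0.312000
L_3(1.2) = (1.2 - 0)/(9 - 0) × (1.2 - 3)/(9 - 3) × (1.2 - 6)/(9 - 6) = 0.064000

P(1.2) = 5×L_0(1.2) + 15×L_1(1.2) + 1×L_2(1.2) + 1×L_3(1.2)
P(1.2) = 14.312000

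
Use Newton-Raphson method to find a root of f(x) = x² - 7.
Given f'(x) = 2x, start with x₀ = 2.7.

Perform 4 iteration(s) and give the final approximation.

f(x) = x² - 7
f'(x) = 2x
x₀ = 2.7

Newton-Raphson formula: x_{n+1} = x_n - f(x_n)/f'(x_n)

Iteration 1:
  f(2.700000) = 0.290000
  f'(2.700000) = 5.400000
  x_1 = 2.700000 - 0.290000/5.400000 = 2.646296
Iteration 2:
  f(2.646296) = 0.002884
  f'(2.646296) = 5.292593
  x_2 = 2.646296 - 0.002884/5.292593 = 2.645751
Iteration 3:
  f(2.645751) = 0.000000
  f'(2.645751) = 5.291503
  x_3 = 2.645751 - 0.000000/5.291503 = 2.645751
Iteration 4:
  f(2.645751) = 0.000000
  f'(2.645751) = 5.291503
  x_4 = 2.645751 - 0.000000/5.291503 = 2.645751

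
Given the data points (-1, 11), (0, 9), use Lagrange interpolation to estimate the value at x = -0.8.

Lagrange interpolation formula:
P(x) = Σ yᵢ × Lᵢ(x)
where Lᵢ(x) = Π_{j≠i} (x - xⱼ)/(xᵢ - xⱼ)

L_0(-0.8) = (-0.8 - 0)/(-1 - 0) = 0.800000
L_1(-0.8) = (-0.8 - (-1))/(0 - (-1)) = 0.200000

P(-0.8) = 11×L_0(-0.8) + 9×L_1(-0.8)
P(-0.8) = 10.600000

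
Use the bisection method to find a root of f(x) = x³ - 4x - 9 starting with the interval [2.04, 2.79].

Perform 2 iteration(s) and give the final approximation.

f(x) = x³ - 4x - 9
Initial interval: [2.04, 2.79]

Iteration 1:
  c_1 = (2.040000 + 2.790000)/2 = 2.415000
  f(c_1) = f(2.415000) = -4.575177
  f(a) × f(c) ≥ 0, new interval: [2.415000, 2.790000]
Iteration 2:
  c_2 = (2.415000 + 2.790000)/2 = 2.602500
  f(c_2) = f(2.602500) = -1.783251
  f(a) × f(c) ≥ 0, new interval: [2.602500, 2.790000]

After 2 iteration(s), the approximation is c_2 = 2.602500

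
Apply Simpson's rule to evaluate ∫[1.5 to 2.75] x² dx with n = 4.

f(x) = x²
a = 1.5, b = 2.75, n = 4
h = (b - a)/n = 0.312500

Simpson's rule: (h/3)[f(x₀) + 4f(x₁) + 2f(x₂) + ... + f(xₙ)]

x_0 = 1.5000, f(x_0) = 2.250000, coefficient = 1
x_1 = 1.8125, f(x_1) = 3.285156, coefficient = 4
x_2 = 2.1250, f(x_2) = 4.515625, coefficient = 2
x_3 = 2.4375, f(x_3) = 5.941406, coefficient = 4
x_4 = 2.7500, f(x_4) = 7.562500, coefficient = 1

I ≈ (0.312500/3) × 55.750000 = 5.807292
Exact value: 5.807292
Error: 0.000000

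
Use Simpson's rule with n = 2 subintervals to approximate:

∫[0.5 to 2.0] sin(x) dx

f(x) = sin(x)
a = 0.5, b = 2.0, n = 2
h = (b - a)/n = 0.750000

Simpson's rule: (h/3)[f(x₀) + 4f(x₁) + 2f(x₂) + ... + f(xₙ)]

x_0 = 0.5000, f(x_0) = 0.479426, coefficient = 1
x_1 = 1.2500, f(x_1) = 0.948985, coefficient = 4
x_2 = 2.0000, f(x_2) = 0.909297, coefficient = 1

I ≈ (0.750000/3) × 5.184661 = 1.296165
Exact value: 1.293729
Error: 0.002436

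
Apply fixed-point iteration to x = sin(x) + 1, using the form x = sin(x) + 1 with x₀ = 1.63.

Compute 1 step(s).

Equation: x = sin(x) + 1
Fixed-point form: x = sin(x) + 1
x₀ = 1.63

x_1 = g(1.630000) = 1.998248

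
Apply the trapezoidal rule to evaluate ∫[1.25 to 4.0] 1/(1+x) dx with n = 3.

f(x) = 1/(1+x)
a = 1.25, b = 4.0, n = 3
h = (b - a)/n = 0.916667

Trapezoidal rule: (h/2)[f(x₀) + 2f(x₁) + 2f(x₂) + ... + f(xₙ)]

x_0 = 1.2500, f(x_0) = 0.444444, coefficient = 1
x_1 = 2.1667, f(x_1) = 0.315789, coefficient = 2
x_2 = 3.0833, f(x_2) = 0.244898, coefficient = 2
x_3 = 4.0000, f(x_3) = 0.200000, coefficient = 1

I ≈ (0.916667/2) × 1.765819 = 0.809334
Exact value: 0.798508
Error: 0.010826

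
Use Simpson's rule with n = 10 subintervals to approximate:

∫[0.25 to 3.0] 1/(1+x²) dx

f(x) = 1/(1+x²)
a = 0.25, b = 3.0, n = 10
h = (b - a)/n = 0.275000

Simpson's rule: (h/3)[f(x₀) + 4f(x₁) + 2f(x₂) + ... + f(xₙ)]

x_0 = 0.2500, f(x_0) = 0.941176, coefficient = 1
x_1 = 0.5250, f(x_1) = 0.783929, coefficient = 4
x_2 = 0.8000, f(x_2) = 0.609756, coefficient = 2
x_3 = 1.0750, f(x_3) = 0.463903, coefficient = 4
x_4 = 1.3500, f(x_4) = 0.354296, coefficient = 2
x_5 = 1.6250, f(x_5) = 0.274678, coefficient = 4
x_6 = 1.9000, f(x_6) = 0.216920, coefficient = 2
x_7 = 2.1750, f(x_7) = 0.174501, coefficient = 4
x_8 = 2.4500, f(x_8) = 0.142806, coefficient = 2
x_9 = 2.7250, f(x_9) = 0.118686, coefficient = 4
x_10 = 3.0000, f(x_10) = 0.100000, coefficient = 1

I ≈ (0.275000/3) × 10.951519 = 1.003889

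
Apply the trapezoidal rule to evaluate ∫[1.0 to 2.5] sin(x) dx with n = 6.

f(x) = sin(x)
a = 1.0, b = 2.5, n = 6
h = (b - a)/n = 0.250000

Trapezoidal rule: (h/2)[f(x₀) + 2f(x₁) + 2f(x₂) + ... + f(xₙ)]

x_0 = 1.0000, f(x_0) = 0.841471, coefficient = 1
x_1 = 1.2500, f(x_1) = 0.948985, coefficient = 2
x_2 = 1.5000, f(x_2) = 0.997495, coefficient = 2
x_3 = 1.7500, f(x_3) = 0.983986, coefficient = 2
x_4 = 2.0000, f(x_4) = 0.909297, coefficient = 2
x_5 = 2.2500, f(x_5) = 0.778073, coefficient = 2
x_6 = 2.5000, f(x_6) = 0.598472, coefficient = 1

I ≈ (0.250000/2) × 10.675615 = 1.334452
Exact value: 1.341446
Error: 0.006994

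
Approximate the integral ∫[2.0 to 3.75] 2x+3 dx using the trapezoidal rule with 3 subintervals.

f(x) = 2x+3
a = 2.0, b = 3.75, n = 3
h = (b - a)/n = 0.583333

Trapezoidal rule: (h/2)[f(x₀) + 2f(x₁) + 2f(x₂) + ... + f(xₙ)]

x_0 = 2.0000, f(x_0) = 7.000000, coefficient = 1
x_1 = 2.5833, f(x_1) = 8.166667, coefficient = 2
x_2 = 3.1667, f(x_2) = 9.333333, coefficient = 2
x_3 = 3.7500, f(x_3) = 10.500000, coefficient = 1

I ≈ (0.583333/2) × 52.500000 = 15.312500
Exact value: 15.312500
Error: 0.000000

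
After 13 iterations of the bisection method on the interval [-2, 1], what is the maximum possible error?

Bisection error bound: |error| ≤ (b-a)/2^n
|error| ≤ (1 - (-2))/2^13 = 3/2^13
|error| ≤ 0.0003662109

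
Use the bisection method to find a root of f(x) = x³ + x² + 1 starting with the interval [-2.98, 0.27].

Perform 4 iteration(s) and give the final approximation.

f(x) = x³ + x² + 1
Initial interval: [-2.98, 0.27]

Iteration 1:
  c_1 = (-2.980000 + 0.270000)/2 = -1.355000
  f(c_1) = f(-1.355000) = 0.348211
  f(a) × f(c) < 0, new interval: [-2.980000, -1.355000]
Iteration 2:
  c_2 = (-2.980000 + (-1.355000))/2 = -2.167500
  f(c_2) = f(-2.167500) = -4.484981
  f(a) × f(c) ≥ 0, new interval: [-2.167500, -1.355000]
Iteration 3:
  c_3 = (-2.167500 + (-1.355000))/2 = -1.761250
  f(c_3) = f(-1.761250) = -1.361399
  f(a) × f(c) ≥ 0, new interval: [-1.761250, -1.355000]
Iteration 4:
  c_4 = (-1.761250 + (-1.355000))/2 = -1.558125
  f(c_4) = f(-1.558125) = -0.354990
  f(a) × f(c) ≥ 0, new interval: [-1.558125, -1.355000]

After 4 iteration(s), the approximation is c_4 = -1.558125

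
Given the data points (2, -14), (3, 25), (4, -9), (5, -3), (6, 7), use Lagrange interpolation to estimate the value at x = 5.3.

Lagrange interpolation formula:
P(x) = Σ yᵢ × Lᵢ(x)
where Lᵢ(x) = Π_{j≠i} (x - xⱼ)/(xᵢ - xⱼ)

L_0(5.3) = (5.3 - 3)/(2 - 3) × (5.3 - 4)/(2 - 4) × (5.3 - 5)/(2 - 5) × (5.3 - 6)/(2 - 6) = -0.026162
L_1(5.3) = (5.3 - 2)/(3 - 2) × (5.3 - 4)/(3 - 4) × (5.3 - 5)/(3 - 5) × (5.3 - 6)/(3 - 6) = 0.150150
L_2(5.3) = (5.3 - 2)/(4 - 2) × (5.3 - 3)/(4 - 3) × (5.3 - 5)/(4 - 5) × (5.3 - 6)/(4 - 6) = -0.398475
L_3(5.3) = (5.3 - 2)/(5 - 2) × (5.3 - 3)/(5 - 3) × (5.3 - 4)/(5 - 4) × (5.3 - 6)/(5 - 6) = 1.151150
L_4(5.3) = (5.3 - 2)/(6 - 2) × (5.3 - 3)/(6 - 3) × (5.3 - 4)/(6 - 4) × (5.3 - 5)/(6 - 5) = 0.123337

P(5.3) = (-14)×L_0(5.3) + 25×L_1(5.3) + (-9)×L_2(5.3) + (-3)×L_3(5.3) + 7×L_4(5.3)
P(5.3) = 5.116212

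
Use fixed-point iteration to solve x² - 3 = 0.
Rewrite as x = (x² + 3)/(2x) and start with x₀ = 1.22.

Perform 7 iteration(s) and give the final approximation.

Equation: x² - 3 = 0
Fixed-point form: x = (x² + 3)/(2x)
x₀ = 1.22

x_1 = g(1.220000) = 1.839508
x_2 = g(1.839508) = 1.735189
x_3 = g(1.735189) = 1.732054
x_4 = g(1.732054) = 1.732051
x_5 = g(1.732051) = 1.732051
x_6 = g(1.732051) = 1.732051
x_7 = g(1.732051) = 1.732051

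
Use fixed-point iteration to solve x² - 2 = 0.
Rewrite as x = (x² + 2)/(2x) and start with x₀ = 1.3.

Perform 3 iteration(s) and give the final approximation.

Equation: x² - 2 = 0
Fixed-point form: x = (x² + 2)/(2x)
x₀ = 1.3

x_1 = g(1.300000) = 1.419231
x_2 = g(1.419231) = 1.414222
x_3 = g(1.414222) = 1.414214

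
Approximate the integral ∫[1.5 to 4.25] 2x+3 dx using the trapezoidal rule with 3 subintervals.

f(x) = 2x+3
a = 1.5, b = 4.25, n = 3
h = (b - a)/n = 0.916667

Trapezoidal rule: (h/2)[f(x₀) + 2f(x₁) + 2f(x₂) + ... + f(xₙ)]

x_0 = 1.5000, f(x_0) = 6.000000, coefficient = 1
x_1 = 2.4167, f(x_1) = 7.833333, coefficient = 2
x_2 = 3.3333, f(x_2) = 9.666667, coefficient = 2
x_3 = 4.2500, f(x_3) = 11.500000, coefficient = 1

I ≈ (0.916667/2) × 52.500000 = 24.062500
Exact value: 24.062500
Error: 0.000000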